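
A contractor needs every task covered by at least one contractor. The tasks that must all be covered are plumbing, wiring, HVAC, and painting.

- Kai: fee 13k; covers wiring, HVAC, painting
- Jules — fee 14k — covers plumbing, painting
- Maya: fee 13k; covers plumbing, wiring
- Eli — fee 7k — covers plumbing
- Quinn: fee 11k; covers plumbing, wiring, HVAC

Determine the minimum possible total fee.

This is an integer covering problem.
The greedy cost-per-new-task heuristic would pick Quinn and Kai for 24, but a cheaper cover exists.
Choose Kai and Eli: together they cover plumbing, wiring, HVAC, painting — every task.
Total fee: 13 + 7 = 20.
No cover costs less than 20.

20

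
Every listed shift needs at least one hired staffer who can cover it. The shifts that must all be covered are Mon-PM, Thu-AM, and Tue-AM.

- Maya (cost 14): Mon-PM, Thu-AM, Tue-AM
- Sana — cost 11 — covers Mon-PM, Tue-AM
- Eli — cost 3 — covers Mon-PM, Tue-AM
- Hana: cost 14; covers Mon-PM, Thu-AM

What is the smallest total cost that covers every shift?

14

Maya alone covers Mon-PM, Thu-AM, Tue-AM — every shift.
Total cost: 14.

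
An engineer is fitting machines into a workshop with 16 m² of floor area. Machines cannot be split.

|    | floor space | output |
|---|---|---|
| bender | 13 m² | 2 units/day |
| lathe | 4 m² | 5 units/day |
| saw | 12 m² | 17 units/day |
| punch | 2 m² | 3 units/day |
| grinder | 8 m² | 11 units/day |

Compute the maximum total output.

This is a 0-1 knapsack instance.
Allowing fractional choices, the relaxed optimum would be about 22.8, but machines are indivisible.
lathe + punch + grinder: floor space 4 + 2 + 8 = 14 ≤ 16, output 5 + 3 + 11 = 19.
lathe + saw: floor space 4 + 12 = 16 ≤ 16, output 5 + 17 = 22.
saw + punch: floor space 12 + 2 = 14 ≤ 16, output 17 + 3 = 20.
Best is lathe and saw with total output 22.

22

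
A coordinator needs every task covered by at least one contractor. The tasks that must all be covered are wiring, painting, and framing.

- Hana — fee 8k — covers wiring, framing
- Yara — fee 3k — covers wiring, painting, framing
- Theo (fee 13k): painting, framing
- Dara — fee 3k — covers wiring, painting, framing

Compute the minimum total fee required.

Yara alone covers wiring, painting, framing — every task.
Total fee: 3.

3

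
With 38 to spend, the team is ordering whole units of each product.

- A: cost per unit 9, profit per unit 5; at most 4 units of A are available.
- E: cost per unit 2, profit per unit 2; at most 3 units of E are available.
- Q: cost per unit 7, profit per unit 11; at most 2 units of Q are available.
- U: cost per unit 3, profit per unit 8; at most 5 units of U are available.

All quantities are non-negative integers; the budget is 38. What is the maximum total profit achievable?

Take 3×E, 2×Q, and 5×U: cost 35 ≤ 38, profit 3·2 + 2·11 + 5·8 = 68.
U has the best ratio (8/3) and is taken to its limit of 5; remaining capacity is filled optimally with the others.

68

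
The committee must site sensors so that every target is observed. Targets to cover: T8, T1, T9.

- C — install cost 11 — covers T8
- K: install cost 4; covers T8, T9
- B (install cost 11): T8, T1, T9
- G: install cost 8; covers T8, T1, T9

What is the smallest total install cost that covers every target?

8

G alone covers T8, T1, T9 — every target.
Total install cost: 8.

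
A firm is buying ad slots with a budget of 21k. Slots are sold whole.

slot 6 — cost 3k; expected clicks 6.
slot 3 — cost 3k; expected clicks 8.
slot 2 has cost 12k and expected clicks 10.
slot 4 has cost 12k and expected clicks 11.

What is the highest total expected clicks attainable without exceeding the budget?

25

Allowing fractional choices, the relaxed optimum would be about 27.5, but ad slots are indivisible.
slot 6 + slot 3 + slot 4: cost 3 + 3 + 12 = 18 ≤ 21, expected clicks 6 + 8 + 11 = 25.
slot 6 + slot 3 + slot 2: cost 3 + 3 + 12 = 18 ≤ 21, expected clicks 6 + 8 + 10 = 24.
Best is slot 6, slot 3, and slot 4 with total expected clicks 25.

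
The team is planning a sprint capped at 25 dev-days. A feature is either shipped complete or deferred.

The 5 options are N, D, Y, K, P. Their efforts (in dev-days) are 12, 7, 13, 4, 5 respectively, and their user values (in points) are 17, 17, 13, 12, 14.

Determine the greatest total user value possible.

Allowing fractional choices, the relaxed optimum would be about 55.8, but features are indivisible.
N + D + K: effort 12 + 7 + 4 = 23 ≤ 25, user value 17 + 17 + 12 = 46.
N + D + P: effort 12 + 7 + 5 = 24 ≤ 25, user value 17 + 17 + 14 = 48.
D + Y + P: effort 7 + 13 + 5 = 25 ≤ 25, user value 17 + 13 + 14 = 44.
Best is N, D, and P with total user value 48.

48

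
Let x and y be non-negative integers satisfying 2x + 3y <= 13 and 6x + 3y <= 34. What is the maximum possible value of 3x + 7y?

(x,y)=(0,4): 2·0+3·4=12≤13, 6·0+3·4=12≤34, objective 28.
(x,y)=(1,3): 2·1+3·3=11≤13, 6·1+3·3=15≤34, objective 24.
(x,y)=(0,3): 2·0+3·3=9≤13, 6·0+3·3=9≤34, objective 21.
Maximum is 28 at (x,y)=(0,4).

28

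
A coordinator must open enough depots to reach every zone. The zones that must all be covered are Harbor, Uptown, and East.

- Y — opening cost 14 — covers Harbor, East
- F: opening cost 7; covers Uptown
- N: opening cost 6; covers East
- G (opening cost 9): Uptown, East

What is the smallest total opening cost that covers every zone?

This is a weighted set-cover instance.
The greedy cost-per-new-zone heuristic would pick G and Y for 23, but a cheaper cover exists.
Choose Y and F: together they cover Harbor, Uptown, East — every zone.
Total opening cost: 14 + 7 = 21.
No cover costs less than 21.

21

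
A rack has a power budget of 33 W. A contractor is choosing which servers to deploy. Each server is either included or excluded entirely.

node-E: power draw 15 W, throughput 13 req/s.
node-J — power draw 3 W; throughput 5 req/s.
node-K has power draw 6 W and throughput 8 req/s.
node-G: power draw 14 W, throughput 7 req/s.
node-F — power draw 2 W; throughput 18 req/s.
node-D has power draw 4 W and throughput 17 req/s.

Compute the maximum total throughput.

Allowing fractional choices, the relaxed optimum would be about 62.5, but servers are indivisible.
node-J + node-K + node-G + node-F + node-D: power draw 3 + 6 + 14 + 2 + 4 = 29 ≤ 33, throughput 5 + 8 + 7 + 18 + 17 = 55.
node-E + node-K + node-F + node-D: power draw 15 + 6 + 2 + 4 = 27 ≤ 33, throughput 13 + 8 + 18 + 17 = 56.
node-E + node-J + node-K + node-F + node-D: power draw 15 + 3 + 6 + 2 + 4 = 30 ≤ 33, throughput 13 + 5 + 8 + 18 + 17 = 61.
Best is node-E, node-J, node-K, node-F, and node-D with total throughput 61.

61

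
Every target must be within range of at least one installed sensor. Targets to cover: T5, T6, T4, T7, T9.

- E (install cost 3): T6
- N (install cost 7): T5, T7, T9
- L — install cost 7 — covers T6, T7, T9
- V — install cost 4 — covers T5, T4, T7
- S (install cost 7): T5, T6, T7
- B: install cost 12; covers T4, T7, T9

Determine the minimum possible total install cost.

The greedy cost-per-new-target heuristic would pick V, E, and N for 14, but a cheaper cover exists.
Choose L and V: together they cover T5, T6, T4, T7, T9 — every target.
Total install cost: 7 + 4 = 11.
No cover costs less than 11.

11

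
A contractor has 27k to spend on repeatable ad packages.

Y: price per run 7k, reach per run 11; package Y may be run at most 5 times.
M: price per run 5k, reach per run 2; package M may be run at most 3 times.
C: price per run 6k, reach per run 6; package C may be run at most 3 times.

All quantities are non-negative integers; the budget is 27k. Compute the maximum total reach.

39

Take 3×Y and 1×C: price 27 ≤ 27, reach 3·11 + 1·6 = 39.
No other integer combination yields more.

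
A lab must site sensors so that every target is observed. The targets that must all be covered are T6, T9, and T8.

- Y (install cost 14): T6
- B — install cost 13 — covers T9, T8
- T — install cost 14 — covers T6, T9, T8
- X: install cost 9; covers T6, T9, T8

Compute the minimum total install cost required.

9

X alone covers T6, T9, T8 — every target.
Total install cost: 9.
No cover costs less than 9.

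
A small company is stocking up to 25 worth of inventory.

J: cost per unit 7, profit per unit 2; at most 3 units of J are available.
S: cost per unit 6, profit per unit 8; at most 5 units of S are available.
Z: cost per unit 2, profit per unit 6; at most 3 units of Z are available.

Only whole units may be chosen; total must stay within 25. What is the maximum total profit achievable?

42

Z has the best ratio (6/2); taking only Z gives at most 3×6 = 18 (stopped by the supply cap of 3).
Mixing does better — 3×S and 3×Z: cost 24 ≤ 25, profit 3·8 + 3·6 = 42.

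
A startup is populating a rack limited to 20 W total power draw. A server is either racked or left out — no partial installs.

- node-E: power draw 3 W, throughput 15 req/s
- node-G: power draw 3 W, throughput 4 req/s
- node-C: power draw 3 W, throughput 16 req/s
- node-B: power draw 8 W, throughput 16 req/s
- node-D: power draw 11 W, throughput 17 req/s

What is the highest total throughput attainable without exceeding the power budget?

52

Allowing fractional choices, the relaxed optimum would be about 56.3, but servers are indivisible.
node-E + node-C + node-D: power draw 3 + 3 + 11 = 17 ≤ 20, throughput 15 + 16 + 17 = 48.
node-E + node-G + node-C + node-D: power draw 3 + 3 + 3 + 11 = 20 ≤ 20, throughput 15 + 4 + 16 + 17 = 52.
node-E + node-G + node-C + node-B: power draw 3 + 3 + 3 + 8 = 17 ≤ 20, throughput 15 + 4 + 16 + 16 = 51.
Best is node-E, node-G, node-C, and node-D with total throughput 52.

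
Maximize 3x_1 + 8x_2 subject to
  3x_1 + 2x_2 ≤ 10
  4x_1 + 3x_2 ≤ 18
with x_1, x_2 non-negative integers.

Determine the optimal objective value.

(x_1,x_2)=(0,5): 3·0+2·5=10≤10, 4·0+3·5=15≤18, objective 40.
(x_1,x_2)=(0,4): 3·0+2·4=8≤10, 4·0+3·4=12≤18, objective 32.
Maximum is 40 at (x_1,x_2)=(0,5).

40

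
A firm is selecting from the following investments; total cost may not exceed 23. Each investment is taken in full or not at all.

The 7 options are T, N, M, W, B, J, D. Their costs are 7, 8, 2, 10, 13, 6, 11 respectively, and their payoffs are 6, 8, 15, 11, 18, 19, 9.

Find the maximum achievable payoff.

Take M, B, and J: cost 2 + 13 + 6 = 21 ≤ 23, payoff 15 + 18 + 19 = 52.
No other feasible combination does better.

52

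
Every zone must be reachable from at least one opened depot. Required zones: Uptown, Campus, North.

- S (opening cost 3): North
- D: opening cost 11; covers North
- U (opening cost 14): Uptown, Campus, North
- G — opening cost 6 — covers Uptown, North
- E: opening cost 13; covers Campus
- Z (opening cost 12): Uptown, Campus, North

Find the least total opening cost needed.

12

The greedy cost-per-new-zone heuristic would pick S, G, and Z for 21, but a cheaper cover exists.
Z alone covers Uptown, Campus, North — every zone.
Total opening cost: 12.
No cover costs less than 12.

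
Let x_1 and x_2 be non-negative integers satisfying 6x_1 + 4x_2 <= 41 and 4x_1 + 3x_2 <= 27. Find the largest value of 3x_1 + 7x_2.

(x_1,x_2)=(0,9): 6·0+4·9=36≤41, 4·0+3·9=27≤27, objective 63.
(x_1,x_2)=(0,8): 6·0+4·8=32≤41, 4·0+3·8=24≤27, objective 56.
No feasible integer point exceeds 63.

63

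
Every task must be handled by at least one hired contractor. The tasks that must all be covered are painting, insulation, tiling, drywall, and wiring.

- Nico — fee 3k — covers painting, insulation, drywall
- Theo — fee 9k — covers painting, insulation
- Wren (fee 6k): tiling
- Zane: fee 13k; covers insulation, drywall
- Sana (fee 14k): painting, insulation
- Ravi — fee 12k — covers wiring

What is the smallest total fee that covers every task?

21

Choose Nico, Wren, and Ravi: together they cover painting, insulation, tiling, drywall, wiring — every task.
Total fee: 3 + 6 + 12 = 21.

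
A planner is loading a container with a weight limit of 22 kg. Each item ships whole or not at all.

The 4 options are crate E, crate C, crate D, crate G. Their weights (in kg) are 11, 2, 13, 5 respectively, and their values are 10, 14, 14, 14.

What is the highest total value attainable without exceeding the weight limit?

42

Allowing fractional choices, the relaxed optimum would be about 43.8, but items are indivisible.
crate C + crate D + crate G: weight 2 + 13 + 5 = 20 ≤ 22, value 14 + 14 + 14 = 42.
crate E + crate C + crate G: weight 11 + 2 + 5 = 18 ≤ 22, value 10 + 14 + 14 = 38.
crate C + crate G: weight 2 + 5 = 7 ≤ 22, value 14 + 14 = 28.
Best is crate C, crate D, and crate G with total value 42.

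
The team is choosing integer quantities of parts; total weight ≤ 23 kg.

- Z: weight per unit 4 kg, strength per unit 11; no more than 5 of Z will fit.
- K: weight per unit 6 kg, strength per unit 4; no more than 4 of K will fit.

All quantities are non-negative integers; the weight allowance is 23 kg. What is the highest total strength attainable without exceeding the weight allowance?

55

4×Z and 1×K: weight 22 ≤ 23, strength 4·11 + 1·4 = 48.
5×Z: weight 20 ≤ 23, strength 5·11 = 55.
Best is 55.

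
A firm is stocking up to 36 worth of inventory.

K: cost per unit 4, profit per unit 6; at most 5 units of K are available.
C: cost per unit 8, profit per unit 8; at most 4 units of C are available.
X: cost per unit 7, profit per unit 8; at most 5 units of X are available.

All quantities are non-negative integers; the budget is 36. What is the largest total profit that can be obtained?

46

K has the best ratio (6/4); taking only K gives at most 5×6 = 30 (stopped by the supply cap of 5).
Mixing does better — 5×K and 2×X: cost 34 ≤ 36, profit 5·6 + 2·8 = 46.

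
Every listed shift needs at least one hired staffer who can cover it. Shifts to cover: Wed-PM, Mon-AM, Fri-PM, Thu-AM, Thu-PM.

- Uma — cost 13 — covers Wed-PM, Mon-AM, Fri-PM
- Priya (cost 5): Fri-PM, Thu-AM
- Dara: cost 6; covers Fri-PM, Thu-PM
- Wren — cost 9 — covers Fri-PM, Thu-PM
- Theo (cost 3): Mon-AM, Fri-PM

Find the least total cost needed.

24

The greedy cost-per-new-shift heuristic would pick Theo, Priya, Dara, and Uma for 27, but a cheaper cover exists.
Choose Uma, Priya, and Dara: together they cover Wed-PM, Mon-AM, Fri-PM, Thu-AM, Thu-PM — every shift.
Total cost: 13 + 5 + 6 = 24.
No cover costs less than 24.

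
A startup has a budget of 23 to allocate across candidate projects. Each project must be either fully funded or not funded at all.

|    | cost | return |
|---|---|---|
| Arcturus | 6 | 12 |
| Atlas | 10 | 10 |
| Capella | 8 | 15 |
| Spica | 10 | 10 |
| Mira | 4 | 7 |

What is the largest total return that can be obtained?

34

Allowing fractional choices, the relaxed optimum would be about 39.0, but projects are indivisible.
Capella + Spica + Mira: cost 8 + 10 + 4 = 22 ≤ 23, return 15 + 10 + 7 = 32.
Atlas + Capella + Mira: cost 10 + 8 + 4 = 22 ≤ 23, return 10 + 15 + 7 = 32.
Arcturus + Capella + Mira: cost 6 + 8 + 4 = 18 ≤ 23, return 12 + 15 + 7 = 34.
Best is Arcturus, Capella, and Mira with total return 34.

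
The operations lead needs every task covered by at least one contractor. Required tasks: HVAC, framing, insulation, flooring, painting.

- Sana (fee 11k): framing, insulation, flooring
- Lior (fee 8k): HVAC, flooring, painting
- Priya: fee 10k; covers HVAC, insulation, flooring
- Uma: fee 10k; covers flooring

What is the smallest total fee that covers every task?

This is a weighted set-cover instance.
Choose Sana and Lior: together they cover HVAC, framing, insulation, flooring, painting — every task.
Total fee: 11 + 8 = 19.
No cover costs less than 19.

19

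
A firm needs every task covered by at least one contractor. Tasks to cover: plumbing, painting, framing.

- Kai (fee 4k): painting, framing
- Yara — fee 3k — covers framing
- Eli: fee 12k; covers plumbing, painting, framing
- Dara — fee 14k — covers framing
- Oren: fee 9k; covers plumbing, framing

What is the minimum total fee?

12

Eli alone covers plumbing, painting, framing — every task.
Total fee: 12.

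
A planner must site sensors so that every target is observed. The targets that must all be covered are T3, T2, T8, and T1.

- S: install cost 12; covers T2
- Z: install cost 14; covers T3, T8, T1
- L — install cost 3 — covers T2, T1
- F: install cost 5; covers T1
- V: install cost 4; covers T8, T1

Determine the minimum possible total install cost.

17

This is an integer covering problem.
The greedy cost-per-new-target heuristic would pick L, V, and Z for 21, but a cheaper cover exists.
Choose Z and L: together they cover T3, T2, T8, T1 — every target.
Total install cost: 14 + 3 = 17.
No cover costs less than 17.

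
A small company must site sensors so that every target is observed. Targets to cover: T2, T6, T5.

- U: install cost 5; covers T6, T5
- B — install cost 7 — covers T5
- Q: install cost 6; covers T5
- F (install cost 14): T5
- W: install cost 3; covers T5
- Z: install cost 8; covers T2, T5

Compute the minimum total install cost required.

13

Choose U and Z: together they cover T2, T6, T5 — every target.
Total install cost: 5 + 8 = 13.
No cover costs less than 13.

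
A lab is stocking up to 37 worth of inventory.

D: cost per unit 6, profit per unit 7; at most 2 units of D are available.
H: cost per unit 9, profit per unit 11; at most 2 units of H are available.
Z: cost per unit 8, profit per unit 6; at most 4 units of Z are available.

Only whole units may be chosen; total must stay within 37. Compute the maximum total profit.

Take 2×D, 1×H, and 2×Z: cost 37 ≤ 37, profit 2·7 + 1·11 + 2·6 = 37.
No other integer combination yields more.

37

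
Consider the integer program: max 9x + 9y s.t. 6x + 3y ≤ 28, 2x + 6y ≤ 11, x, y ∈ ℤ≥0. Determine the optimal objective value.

(x,y)=(4,0) is feasible, giving 36.
(x,y)=(3,0) is feasible, giving 27.
No feasible integer point exceeds 36.

36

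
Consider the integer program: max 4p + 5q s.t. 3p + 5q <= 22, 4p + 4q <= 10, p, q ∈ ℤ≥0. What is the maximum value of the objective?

10

(p,q)=(0,2): 3·0+5·2=10≤22, 4·0+4·2=8≤10, objective 10.
(p,q)=(1,1): 3·1+5·1=8≤22, 4·1+4·1=8≤10, objective 9.
(p,q)=(0,1): 3·0+5·1=5≤22, 4·0+4·1=4≤10, objective 5.
No feasible integer point exceeds 10.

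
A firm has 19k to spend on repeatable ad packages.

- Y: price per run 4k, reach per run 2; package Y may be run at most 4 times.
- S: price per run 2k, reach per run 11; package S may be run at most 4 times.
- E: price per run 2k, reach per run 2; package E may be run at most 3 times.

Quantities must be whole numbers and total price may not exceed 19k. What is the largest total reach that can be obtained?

Take 1×Y, 4×S, and 3×E: price 18 ≤ 19, reach 1·2 + 4·11 + 3·2 = 52.
S has the best ratio (11/2) and is taken to its limit of 4; remaining capacity is filled optimally with the others.

52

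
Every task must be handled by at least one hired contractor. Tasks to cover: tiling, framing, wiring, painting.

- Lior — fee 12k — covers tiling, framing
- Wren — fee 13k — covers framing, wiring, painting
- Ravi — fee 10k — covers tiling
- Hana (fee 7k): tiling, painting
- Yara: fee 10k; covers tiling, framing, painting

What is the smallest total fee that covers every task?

20

The greedy cost-per-new-task heuristic would pick Yara and Wren for 23, but a cheaper cover exists.
Choose Wren and Hana: together they cover tiling, framing, wiring, painting — every task.
Total fee: 13 + 7 = 20.
No cover costs less than 20.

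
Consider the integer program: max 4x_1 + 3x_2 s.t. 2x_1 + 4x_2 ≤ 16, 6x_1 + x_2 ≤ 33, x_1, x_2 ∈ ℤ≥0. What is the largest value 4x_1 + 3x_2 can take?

Relaxing integrality, the LP optimum is 25.18 at (x_1,x_2) = (5.27, 1.36), which is not an integer point.
(x_1,x_2)=(5,1): 2·5+4·1=14≤16, 6·5+1·1=31≤33, objective 23.
(x_1,x_2)=(4,2): 2·4+4·2=16≤16, 6·4+1·2=26≤33, objective 22.
(x_1,x_2)=(5,0): 2·5+4·0=10≤16, 6·5+1·0=30≤33, objective 20.
The best lattice point is (5,1), giving 23.

23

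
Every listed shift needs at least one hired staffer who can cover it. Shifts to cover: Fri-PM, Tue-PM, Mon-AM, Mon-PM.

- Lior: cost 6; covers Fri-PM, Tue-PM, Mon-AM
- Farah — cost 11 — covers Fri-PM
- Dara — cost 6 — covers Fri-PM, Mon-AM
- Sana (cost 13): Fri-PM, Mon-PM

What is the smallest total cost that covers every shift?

19

Choose Lior and Sana: together they cover Fri-PM, Tue-PM, Mon-AM, Mon-PM — every shift.
Total cost: 6 + 13 = 19.
No cover costs less than 19.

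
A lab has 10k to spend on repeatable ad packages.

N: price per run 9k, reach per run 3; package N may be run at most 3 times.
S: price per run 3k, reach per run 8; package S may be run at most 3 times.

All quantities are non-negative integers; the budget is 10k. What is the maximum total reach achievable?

24

This is a bounded integer knapsack.
2×S: price 6 ≤ 10, reach 2·8 = 16.
3×S: price 9 ≤ 10, reach 3·8 = 24.
Best is 24.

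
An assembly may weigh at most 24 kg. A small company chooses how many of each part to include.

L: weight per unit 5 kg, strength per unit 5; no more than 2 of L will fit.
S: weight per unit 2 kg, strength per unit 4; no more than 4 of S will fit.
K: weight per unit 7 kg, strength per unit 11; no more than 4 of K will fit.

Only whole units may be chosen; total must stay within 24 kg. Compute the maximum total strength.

This is a bounded integer knapsack.
1×S and 3×K: weight 23 ≤ 24, strength 1·4 + 3·11 = 37.
4×S and 2×K: weight 22 ≤ 24, strength 4·4 + 2·11 = 38.
Best is 38.

38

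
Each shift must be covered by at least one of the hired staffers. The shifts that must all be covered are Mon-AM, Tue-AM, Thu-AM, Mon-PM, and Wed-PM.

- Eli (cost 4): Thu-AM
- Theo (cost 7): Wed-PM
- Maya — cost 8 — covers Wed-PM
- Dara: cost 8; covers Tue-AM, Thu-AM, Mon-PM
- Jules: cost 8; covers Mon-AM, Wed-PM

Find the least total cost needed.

Choose Dara and Jules: together they cover Mon-AM, Tue-AM, Thu-AM, Mon-PM, Wed-PM — every shift.
Total cost: 8 + 8 = 16.
No cover costs less than 16.

16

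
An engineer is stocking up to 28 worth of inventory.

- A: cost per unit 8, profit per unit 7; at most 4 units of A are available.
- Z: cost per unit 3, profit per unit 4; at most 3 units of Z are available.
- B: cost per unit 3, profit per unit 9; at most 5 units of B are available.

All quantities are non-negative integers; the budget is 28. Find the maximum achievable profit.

57

This is a bounded integer knapsack.
B has the best ratio (9/3); taking only B gives at most 5×9 = 45 (stopped by the supply cap of 5).
Mixing does better — 3×Z and 5×B: cost 24 ≤ 28, profit 3·4 + 5·9 = 57.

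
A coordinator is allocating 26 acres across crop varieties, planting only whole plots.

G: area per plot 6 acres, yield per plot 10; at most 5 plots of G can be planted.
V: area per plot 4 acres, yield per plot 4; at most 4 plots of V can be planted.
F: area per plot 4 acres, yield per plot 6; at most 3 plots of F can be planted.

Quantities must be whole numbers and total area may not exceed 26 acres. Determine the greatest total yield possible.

42

Take 3×G and 2×F: area 26 ≤ 26, yield 3·10 + 2·6 = 42.
No other integer combination yields more.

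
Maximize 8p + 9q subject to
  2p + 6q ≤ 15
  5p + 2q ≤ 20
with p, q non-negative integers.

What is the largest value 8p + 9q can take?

Relaxing integrality, the LP optimum is 39.81 at (p,q) = (3.46, 1.35), which is not an integer point.
(p,q)=(3,1) is feasible, giving 33.
(p,q)=(4,0) is feasible, giving 32.
Maximum is 33 at (p,q)=(3,1).

33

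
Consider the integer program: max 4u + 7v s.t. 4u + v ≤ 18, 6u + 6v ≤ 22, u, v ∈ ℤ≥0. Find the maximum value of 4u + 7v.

21

Relaxing integrality, the LP optimum is 25.67 at (u,v) = (0, 3.67), which is not an integer point.
(u,v)=(0,3) is feasible, giving 21.
(u,v)=(1,2) is feasible, giving 18.
(u,v)=(0,2) is feasible, giving 14.
Maximum is 21 at (u,v)=(0,3).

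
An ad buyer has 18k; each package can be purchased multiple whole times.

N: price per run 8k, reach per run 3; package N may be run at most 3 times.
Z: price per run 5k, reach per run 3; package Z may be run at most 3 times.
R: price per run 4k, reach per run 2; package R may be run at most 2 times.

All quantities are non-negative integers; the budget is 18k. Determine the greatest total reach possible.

2×Z and 2×R: price 18 ≤ 18, reach 2·3 + 2·2 = 10.
3×Z: price 15 ≤ 18, reach 3·3 = 9.
Best is 10.

10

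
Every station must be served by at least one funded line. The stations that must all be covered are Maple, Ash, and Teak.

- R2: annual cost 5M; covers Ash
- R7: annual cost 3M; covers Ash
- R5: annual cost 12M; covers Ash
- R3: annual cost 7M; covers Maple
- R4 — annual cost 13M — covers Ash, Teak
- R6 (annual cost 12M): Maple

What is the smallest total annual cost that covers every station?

20

Choose R3 and R4: together they cover Maple, Ash, Teak — every station.
Total annual cost: 7 + 13 = 20.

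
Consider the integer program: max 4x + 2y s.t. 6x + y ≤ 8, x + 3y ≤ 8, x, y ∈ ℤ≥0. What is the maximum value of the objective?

8

Relaxing integrality, the LP optimum is 8.47 at (x,y) = (0.941, 2.35), which is not an integer point.
(x,y)=(1,2) is feasible, giving 8.
(x,y)=(1,1) is feasible, giving 6.
(x,y)=(0,2) is feasible, giving 4.
(x,y)=(0,1) is feasible, giving 2.
Maximum is 8 at (x,y)=(1,2).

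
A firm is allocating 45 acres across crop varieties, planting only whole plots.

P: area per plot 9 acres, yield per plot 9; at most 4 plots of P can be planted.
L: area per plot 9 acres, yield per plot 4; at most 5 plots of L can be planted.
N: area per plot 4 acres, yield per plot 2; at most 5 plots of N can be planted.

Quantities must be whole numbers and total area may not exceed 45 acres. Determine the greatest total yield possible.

40

This is a bounded integer knapsack.
4×P and 2×N: area 44 ≤ 45, yield 4·9 + 2·2 = 40.
4×P and 1×L: area 45 ≤ 45, yield 4·9 + 1·4 = 40.
Best is 40.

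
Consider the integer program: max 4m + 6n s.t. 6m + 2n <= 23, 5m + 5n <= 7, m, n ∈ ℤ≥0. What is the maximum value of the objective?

6

The continuous relaxation peaks at (0, 1.4) with value 8.40; rounding to a feasible lattice point costs some objective.
(m,n)=(0,1): 6·0+2·1=2≤23, 5·0+5·1=5≤7, objective 6.
(m,n)=(1,0): 6·1+2·0=6≤23, 5·1+5·0=5≤7, objective 4.
(m,n)=(0,0): 6·0+2·0=0≤23, 5·0+5·0=0≤7, objective 0.
Maximum is 6 at (m,n)=(0,1).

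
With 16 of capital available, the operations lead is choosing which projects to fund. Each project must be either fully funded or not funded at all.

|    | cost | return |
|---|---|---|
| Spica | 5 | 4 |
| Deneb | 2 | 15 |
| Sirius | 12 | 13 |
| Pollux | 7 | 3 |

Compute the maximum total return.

Spica + Deneb + Pollux: cost 5 + 2 + 7 = 14 ≤ 16, return 4 + 15 + 3 = 22.
Deneb + Sirius: cost 2 + 12 = 14 ≤ 16, return 15 + 13 = 28.
Best is Deneb and Sirius with total return 28.

28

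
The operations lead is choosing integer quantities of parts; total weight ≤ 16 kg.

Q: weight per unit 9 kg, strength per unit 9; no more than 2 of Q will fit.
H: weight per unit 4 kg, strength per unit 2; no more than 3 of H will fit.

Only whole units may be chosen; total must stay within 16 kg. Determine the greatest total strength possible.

This is a bounded integer knapsack.
1×Q and 1×H: weight 13 ≤ 16, strength 1·9 + 1·2 = 11.
1×Q: weight 9 ≤ 16, strength 1·9 = 9.
Best is 11.

11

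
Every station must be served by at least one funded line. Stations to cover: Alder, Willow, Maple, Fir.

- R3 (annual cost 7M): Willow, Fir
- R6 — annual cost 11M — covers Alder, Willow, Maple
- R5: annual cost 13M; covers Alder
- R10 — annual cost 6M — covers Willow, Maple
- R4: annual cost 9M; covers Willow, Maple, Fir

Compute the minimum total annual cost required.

18

The greedy cost-per-new-station heuristic would pick R10, R3, and R6 for 24, but a cheaper cover exists.
Choose R3 and R6: together they cover Alder, Willow, Maple, Fir — every station.
Total annual cost: 7 + 11 = 18.
No cover costs less than 18.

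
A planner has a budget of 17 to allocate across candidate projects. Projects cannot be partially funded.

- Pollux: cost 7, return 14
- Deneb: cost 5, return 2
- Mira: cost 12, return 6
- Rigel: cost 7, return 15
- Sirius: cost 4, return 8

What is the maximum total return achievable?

29

This is an integer program with binary decision variables.
Allowing fractional choices, the relaxed optimum would be about 35.0, but projects are indivisible.
Pollux + Rigel: cost 7 + 7 = 14 ≤ 17, return 14 + 15 = 29.
Pollux + Deneb + Sirius: cost 7 + 5 + 4 = 16 ≤ 17, return 14 + 2 + 8 = 24.
Deneb + Rigel + Sirius: cost 5 + 7 + 4 = 16 ≤ 17, return 2 + 15 + 8 = 25.
Best is Pollux and Rigel with total return 29.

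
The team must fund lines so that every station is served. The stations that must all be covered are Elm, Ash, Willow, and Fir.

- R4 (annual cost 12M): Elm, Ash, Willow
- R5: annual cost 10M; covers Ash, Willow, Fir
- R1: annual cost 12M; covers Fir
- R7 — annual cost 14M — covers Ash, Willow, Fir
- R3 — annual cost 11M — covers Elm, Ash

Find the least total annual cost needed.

21

Choose R5 and R3: together they cover Elm, Ash, Willow, Fir — every station.
Total annual cost: 10 + 11 = 21.
No cover costs less than 21.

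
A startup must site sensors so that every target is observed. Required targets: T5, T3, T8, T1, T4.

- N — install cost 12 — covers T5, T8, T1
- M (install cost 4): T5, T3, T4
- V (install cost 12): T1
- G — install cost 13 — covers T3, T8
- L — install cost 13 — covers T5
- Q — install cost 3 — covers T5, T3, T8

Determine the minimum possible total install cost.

The greedy cost-per-new-target heuristic would pick Q, M, and N for 19, but a cheaper cover exists.
Choose N and M: together they cover T5, T3, T8, T1, T4 — every target.
Total install cost: 12 + 4 = 16.
No cover costs less than 16.

16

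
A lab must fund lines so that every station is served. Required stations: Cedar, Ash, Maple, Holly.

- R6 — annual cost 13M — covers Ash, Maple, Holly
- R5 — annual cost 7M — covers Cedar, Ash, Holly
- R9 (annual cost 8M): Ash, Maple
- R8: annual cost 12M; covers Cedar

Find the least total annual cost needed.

Choose R5 and R9: together they cover Cedar, Ash, Maple, Holly — every station.
Total annual cost: 7 + 8 = 15.

15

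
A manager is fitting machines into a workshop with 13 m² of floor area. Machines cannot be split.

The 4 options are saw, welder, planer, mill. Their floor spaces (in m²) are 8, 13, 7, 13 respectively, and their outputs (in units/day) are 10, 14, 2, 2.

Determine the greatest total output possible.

14

This is a 0-1 knapsack instance.
saw: floor space 8 ≤ 13, output 10.
welder: floor space 13 ≤ 13, output 14.
Best is welder with total output 14.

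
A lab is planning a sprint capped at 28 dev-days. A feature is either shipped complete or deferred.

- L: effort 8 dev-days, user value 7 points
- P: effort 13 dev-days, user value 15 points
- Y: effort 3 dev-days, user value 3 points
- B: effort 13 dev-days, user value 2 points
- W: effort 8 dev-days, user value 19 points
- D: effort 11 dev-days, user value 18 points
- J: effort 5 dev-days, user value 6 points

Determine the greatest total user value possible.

46

This is an integer program with binary decision variables.
Y + W + D + J: effort 3 + 8 + 11 + 5 = 27 ≤ 28, user value 3 + 19 + 18 + 6 = 46.
L + W + D: effort 8 + 8 + 11 = 27 ≤ 28, user value 7 + 19 + 18 = 44.
Best is Y, W, D, and J with total user value 46.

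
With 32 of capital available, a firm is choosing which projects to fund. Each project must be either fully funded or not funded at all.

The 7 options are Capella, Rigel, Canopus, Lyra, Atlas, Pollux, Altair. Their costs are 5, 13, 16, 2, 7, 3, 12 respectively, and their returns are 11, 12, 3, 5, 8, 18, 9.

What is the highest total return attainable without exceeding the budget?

Capella + Lyra + Atlas + Pollux + Altair: cost 5 + 2 + 7 + 3 + 12 = 29 ≤ 32, return 11 + 5 + 8 + 18 + 9 = 51.
Capella + Rigel + Atlas + Pollux: cost 5 + 13 + 7 + 3 = 28 ≤ 32, return 11 + 12 + 8 + 18 = 49.
Capella + Rigel + Lyra + Atlas + Pollux: cost 5 + 13 + 2 + 7 + 3 = 30 ≤ 32, return 11 + 12 + 5 + 8 + 18 = 54.
Best is Capella, Rigel, Lyra, Atlas, and Pollux with total return 54.

54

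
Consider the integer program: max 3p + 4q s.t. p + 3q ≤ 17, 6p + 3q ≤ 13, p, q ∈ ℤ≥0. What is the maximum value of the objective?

16

(p,q)=(0,4) is feasible, giving 16.
(p,q)=(0,3) is feasible, giving 12.
Maximum is 16 at (p,q)=(0,4).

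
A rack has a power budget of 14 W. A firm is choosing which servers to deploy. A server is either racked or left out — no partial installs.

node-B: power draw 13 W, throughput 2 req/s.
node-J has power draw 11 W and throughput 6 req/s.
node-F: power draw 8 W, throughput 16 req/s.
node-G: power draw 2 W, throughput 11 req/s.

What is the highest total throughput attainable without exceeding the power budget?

Take node-F and node-G: power draw 8 + 2 = 10 ≤ 14, throughput 16 + 11 = 27.
No other feasible combination does better.

27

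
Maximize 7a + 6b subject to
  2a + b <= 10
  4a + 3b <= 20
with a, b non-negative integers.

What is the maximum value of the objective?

(a,b)=(2,4): 2·2+1·4=8≤10, 4·2+3·4=20≤20, objective 38.
(a,b)=(1,5): 2·1+1·5=7≤10, 4·1+3·5=19≤20, objective 37.
The best lattice point is (2,4), giving 38.

38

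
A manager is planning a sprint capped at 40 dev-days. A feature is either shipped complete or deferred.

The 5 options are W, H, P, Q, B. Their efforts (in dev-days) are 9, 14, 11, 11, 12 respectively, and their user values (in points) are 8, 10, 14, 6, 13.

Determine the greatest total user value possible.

37

Allowing fractional choices, the relaxed optimum would be about 40.7, but features are indivisible.
P + Q + B: effort 11 + 11 + 12 = 34 ≤ 40, user value 14 + 6 + 13 = 33.
H + P + B: effort 14 + 11 + 12 = 37 ≤ 40, user value 10 + 14 + 13 = 37.
W + P + B: effort 9 + 11 + 12 = 32 ≤ 40, user value 8 + 14 + 13 = 35.
Best is H, P, and B with total user value 37.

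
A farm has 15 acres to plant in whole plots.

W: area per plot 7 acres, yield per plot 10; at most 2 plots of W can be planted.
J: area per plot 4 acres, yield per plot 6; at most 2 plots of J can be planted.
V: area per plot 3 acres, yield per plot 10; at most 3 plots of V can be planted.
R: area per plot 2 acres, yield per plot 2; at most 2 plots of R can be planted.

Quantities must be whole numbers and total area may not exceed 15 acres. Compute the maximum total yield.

V has the best ratio (10/3); taking only V gives at most 3×10 = 30 (stopped by the supply cap of 3).
Mixing does better — 1×J, 3×V, and 1×R: area 15 ≤ 15, yield 1·6 + 3·10 + 1·2 = 38.

38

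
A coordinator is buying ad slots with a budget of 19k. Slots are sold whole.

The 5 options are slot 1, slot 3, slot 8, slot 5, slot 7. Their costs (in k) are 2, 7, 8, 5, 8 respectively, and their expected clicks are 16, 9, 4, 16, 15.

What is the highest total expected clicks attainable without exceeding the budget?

Take slot 1, slot 5, and slot 7: cost 2 + 5 + 8 = 15 ≤ 19, expected clicks 16 + 16 + 15 = 47.
No other feasible combination does better.

47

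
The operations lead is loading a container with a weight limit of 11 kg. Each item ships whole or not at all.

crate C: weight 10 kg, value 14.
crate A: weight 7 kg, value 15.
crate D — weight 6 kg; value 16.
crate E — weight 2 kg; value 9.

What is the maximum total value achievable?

Allowing fractional choices, the relaxed optimum would be about 31.4, but items are indivisible.
crate D + crate E: weight 6 + 2 = 8 ≤ 11, value 16 + 9 = 25.
crate A + crate E: weight 7 + 2 = 9 ≤ 11, value 15 + 9 = 24.
crate D: weight 6 ≤ 11, value 16.
Best is crate D and crate E with total value 25.

25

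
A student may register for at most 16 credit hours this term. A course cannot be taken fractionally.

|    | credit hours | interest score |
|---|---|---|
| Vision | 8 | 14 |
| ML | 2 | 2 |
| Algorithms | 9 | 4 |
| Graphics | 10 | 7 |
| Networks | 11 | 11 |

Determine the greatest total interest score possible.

16

Allowing fractional choices, the relaxed optimum would be about 22.0, but courses are indivisible.
Vision + ML: credit hours 8 + 2 = 10 ≤ 16, interest score 14 + 2 = 16.
Vision: credit hours 8 ≤ 16, interest score 14.
ML + Networks: credit hours 2 + 11 = 13 ≤ 16, interest score 2 + 11 = 13.
Best is Vision and ML with total interest score 16.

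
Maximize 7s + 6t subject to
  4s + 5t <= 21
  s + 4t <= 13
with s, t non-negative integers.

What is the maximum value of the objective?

35

The continuous relaxation peaks at (5.25, 0) with value 36.75; rounding to a feasible lattice point costs some objective.
(s,t)=(5,0): 4·5+5·0=20≤21, 1·5+4·0=5≤13, objective 35.
(s,t)=(4,1): 4·4+5·1=21≤21, 1·4+4·1=8≤13, objective 34.
(s,t)=(4,0): 4·4+5·0=16≤21, 1·4+4·0=4≤13, objective 28.
The best lattice point is (5,0), giving 35.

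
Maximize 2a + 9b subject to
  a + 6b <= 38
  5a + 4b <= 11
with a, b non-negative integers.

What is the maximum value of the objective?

18

Relaxing integrality, the LP optimum is 24.75 at (a,b) = (0, 2.75), which is not an integer point.
(a,b)=(0,2): 1·0+6·2=12≤38, 5·0+4·2=8≤11, objective 18.
(a,b)=(1,1): 1·1+6·1=7≤38, 5·1+4·1=9≤11, objective 11.
(a,b)=(0,1): 1·0+6·1=6≤38, 5·0+4·1=4≤11, objective 9.
Maximum is 18 at (a,b)=(0,2).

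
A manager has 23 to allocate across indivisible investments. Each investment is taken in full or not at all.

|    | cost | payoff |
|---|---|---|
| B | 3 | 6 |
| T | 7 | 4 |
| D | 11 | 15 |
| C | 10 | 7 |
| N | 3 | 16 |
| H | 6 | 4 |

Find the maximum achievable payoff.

41

This is a 0-1 knapsack instance.
Take B, D, N, and H: cost 3 + 11 + 3 + 6 = 23 ≤ 23, payoff 6 + 15 + 16 + 4 = 41.
No other feasible combination does better.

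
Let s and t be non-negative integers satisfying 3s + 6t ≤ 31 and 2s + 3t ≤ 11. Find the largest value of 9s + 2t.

45

The continuous relaxation peaks at (5.5, 0) with value 49.50; rounding to a feasible lattice point costs some objective.
(s,t)=(5,0): 3·5+6·0=15≤31, 2·5+3·0=10≤11, objective 45.
(s,t)=(4,1): 3·4+6·1=18≤31, 2·4+3·1=11≤11, objective 38.
(s,t)=(4,0): 3·4+6·0=12≤31, 2·4+3·0=8≤11, objective 36.
No feasible integer point exceeds 45.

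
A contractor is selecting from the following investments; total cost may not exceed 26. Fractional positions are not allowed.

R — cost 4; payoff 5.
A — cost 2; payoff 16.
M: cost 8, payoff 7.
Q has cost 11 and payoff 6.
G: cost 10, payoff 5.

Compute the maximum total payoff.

Allowing fractional choices, the relaxed optimum would be about 34.5, but investments are indivisible.
R + A + M + G: cost 4 + 2 + 8 + 10 = 24 ≤ 26, payoff 5 + 16 + 7 + 5 = 33.
R + A + M + Q: cost 4 + 2 + 8 + 11 = 25 ≤ 26, payoff 5 + 16 + 7 + 6 = 34.
A + M + Q: cost 2 + 8 + 11 = 21 ≤ 26, payoff 16 + 7 + 6 = 29.
Best is R, A, M, and Q with total payoff 34.

34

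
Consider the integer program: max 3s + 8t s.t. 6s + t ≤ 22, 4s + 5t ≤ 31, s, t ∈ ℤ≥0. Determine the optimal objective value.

Relaxing integrality, the LP optimum is 49.60 at (s,t) = (0, 6.2), which is not an integer point.
(s,t)=(0,6) is feasible, giving 48.
(s,t)=(1,5) is feasible, giving 43.
(s,t)=(0,5) is feasible, giving 40.
Maximum is 48 at (s,t)=(0,6).

48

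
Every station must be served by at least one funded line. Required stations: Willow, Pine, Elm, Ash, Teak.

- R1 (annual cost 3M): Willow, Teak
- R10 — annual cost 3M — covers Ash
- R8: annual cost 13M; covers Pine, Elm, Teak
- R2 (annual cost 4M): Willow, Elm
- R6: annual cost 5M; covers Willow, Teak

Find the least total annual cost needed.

19

This is a weighted set-cover instance.
The greedy cost-per-new-station heuristic would pick R1, R10, R2, and R8 for 23, but a cheaper cover exists.
Choose R1, R10, and R8: together they cover Willow, Pine, Elm, Ash, Teak — every station.
Total annual cost: 3 + 3 + 13 = 19.
No cover costs less than 19.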